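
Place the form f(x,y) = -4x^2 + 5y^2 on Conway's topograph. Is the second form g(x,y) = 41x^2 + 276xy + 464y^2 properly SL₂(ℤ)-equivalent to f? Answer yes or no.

D₁ = 80, D₂ = 80
river cycle of f (length 2): (-4, 8, 1), (1, 8, -4)
river cycle of g (length 2): (-4, 8, 1), (1, 8, -4)
cycles coincide ⇒ equivalent

yes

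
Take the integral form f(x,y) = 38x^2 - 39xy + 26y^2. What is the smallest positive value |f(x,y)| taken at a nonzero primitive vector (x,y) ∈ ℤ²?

translate: b→37 (≡-39 mod 76), so (38,-39,26)→(38,37,25)
flip: (38,37,25)→(25,-37,38)
translate: b→13 (≡-37 mod 50), so (25,-37,38)→(25,13,26)
reduced (well bottom): (25,13,26) with a≤c, −a<b≤a
well minimum = a = 25

25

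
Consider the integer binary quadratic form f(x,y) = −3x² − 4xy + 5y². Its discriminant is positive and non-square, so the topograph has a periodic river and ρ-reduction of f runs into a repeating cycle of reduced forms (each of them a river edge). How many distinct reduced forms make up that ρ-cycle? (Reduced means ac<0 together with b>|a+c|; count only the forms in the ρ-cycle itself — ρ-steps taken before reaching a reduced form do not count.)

D = 76, ⌊√D⌋ = 8
descent: ρ → (5,4,-3)  [lands on river]
river: ρ → (-3,8,1)
river: ρ → (1,8,-3)
river: ρ → (-3,4,5)
river: ρ → (5,6,-2)
river: ρ → (-2,6,5)
ρ-cycle length = 6 (tail of 1 descent step not counted)

6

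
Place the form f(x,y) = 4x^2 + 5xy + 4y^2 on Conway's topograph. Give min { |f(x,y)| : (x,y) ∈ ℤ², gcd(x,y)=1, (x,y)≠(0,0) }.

translate: b→-3 (≡5 mod 8), so (4,5,4)→(4,-3,3)
flip: (4,-3,3)→(3,3,4)
reduced (well bottom): (3,3,4) with a≤c, −a<b≤a
well minimum = a = 3

3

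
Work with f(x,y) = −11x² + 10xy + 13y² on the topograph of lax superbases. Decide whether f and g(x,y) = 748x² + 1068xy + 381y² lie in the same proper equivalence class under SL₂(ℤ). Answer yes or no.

D₁ = 672, D₂ = 672
river cycle of f (length 6): (13, 16, -8), (-8, 16, 13), (13, 10, -11), (-11, 12, 12), (12, 12, -11), (-11, 10, 13)
river cycle of g (length 6): (12, 12, -11), (-11, 10, 13), (13, 16, -8), (-8, 16, 13), (13, 10, -11), (-11, 12, 12)
cycles coincide ⇒ equivalent

yes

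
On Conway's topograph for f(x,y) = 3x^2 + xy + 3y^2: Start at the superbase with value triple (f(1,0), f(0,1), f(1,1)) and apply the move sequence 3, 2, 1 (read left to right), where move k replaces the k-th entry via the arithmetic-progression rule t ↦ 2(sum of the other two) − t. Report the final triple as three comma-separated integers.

start (3,3,7) = (f(1,0),f(0,1),f(1,1))
replace slot 3: 2·(3+3) − 7 = 5 → (3,3,5)
replace slot 2: 2·(3+5) − 3 = 13 → (3,13,5)
replace slot 1: 2·(13+5) − 3 = 33 → (33,13,5)

33,13,5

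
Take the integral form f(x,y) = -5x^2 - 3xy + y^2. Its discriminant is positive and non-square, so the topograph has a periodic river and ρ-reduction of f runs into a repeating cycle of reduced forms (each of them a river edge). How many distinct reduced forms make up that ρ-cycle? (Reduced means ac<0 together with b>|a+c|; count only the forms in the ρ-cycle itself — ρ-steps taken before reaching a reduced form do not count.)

D = 29, ⌊√D⌋ = 5
descent: ρ → (1,5,-1)  [lands on river]
river: ρ → (-1,5,1)
ρ-cycle length = 2 (tail of 1 descent step not counted)

2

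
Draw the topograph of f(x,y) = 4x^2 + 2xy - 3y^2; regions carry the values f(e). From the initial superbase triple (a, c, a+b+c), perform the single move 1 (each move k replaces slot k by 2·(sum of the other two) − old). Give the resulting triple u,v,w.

start (4,-3,3) = (f(1,0),f(0,1),f(1,1))
replace slot 1: 2·((-3)+3) − 4 = -4 → (-4,-3,3)

-4,-3,3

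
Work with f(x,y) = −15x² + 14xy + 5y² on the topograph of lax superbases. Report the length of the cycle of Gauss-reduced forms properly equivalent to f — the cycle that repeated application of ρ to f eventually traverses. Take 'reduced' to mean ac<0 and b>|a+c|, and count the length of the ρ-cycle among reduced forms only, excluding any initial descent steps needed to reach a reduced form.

D = 496, ⌊√D⌋ = 22
river: ρ → (5,16,-12)
river: ρ → (-12,8,9)
river: ρ → (9,10,-11)
river: ρ → (-11,12,8)
river: ρ → (8,20,-3)
river: ρ → (-3,22,1)
river: ρ → (1,22,-3)
river: ρ → (-3,20,8)
river: ρ → (8,12,-11)
river: ρ → (-11,10,9)
river: ρ → (9,8,-12)
river: ρ → (-12,16,5)
river: ρ → (5,14,-15)
river: ρ → (-15,16,4)
river: ρ → (4,16,-15)
river: ρ → (-15,14,5)
ρ-cycle length = 16 (tail of 0 descent steps not counted)

16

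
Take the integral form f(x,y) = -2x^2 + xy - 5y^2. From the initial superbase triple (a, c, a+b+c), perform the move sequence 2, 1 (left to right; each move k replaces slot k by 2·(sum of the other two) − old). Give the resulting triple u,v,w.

start (-2,-5,-6) = (f(1,0),f(0,1),f(1,1))
replace slot 2: 2·((-2)+(-6)) − (-5) = -11 → (-2,-11,-6)
replace slot 1: 2·((-11)+(-6)) − (-2) = -32 → (-32,-11,-6)

-32,-11,-6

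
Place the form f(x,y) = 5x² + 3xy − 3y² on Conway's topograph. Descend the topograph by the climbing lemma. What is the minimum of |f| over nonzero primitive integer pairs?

river: ρ → (-3,3,5)
river: ρ → (5,7,-1)
river: ρ → (-1,7,5)
river: ρ → (5,3,-3)
closes: descent 0, river 4
min |a| on river = 1

1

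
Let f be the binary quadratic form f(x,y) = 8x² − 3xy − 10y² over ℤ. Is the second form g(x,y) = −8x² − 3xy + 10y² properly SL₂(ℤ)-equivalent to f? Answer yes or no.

D₁ = 329, D₂ = 329
river cycle of f (length 16): (-10, 3, 8), (8, 13, -5), (-5, 17, 2), (2, 15, -13), (-13, 11, 4), (4, 13, -10), (-10, 7, 7), (7, 7, -10), (-10, 13, 4), (4, 11, -13), … (6 more)
river cycle of g (length 16): (10, 3, -8), (-8, 13, 5), (5, 17, -2), (-2, 15, 13), (13, 11, -4), (-4, 13, 10), (10, 7, -7), (-7, 7, 10), (10, 13, -4), (-4, 11, 13), … (6 more)
cycles differ ⇒ inequivalent

no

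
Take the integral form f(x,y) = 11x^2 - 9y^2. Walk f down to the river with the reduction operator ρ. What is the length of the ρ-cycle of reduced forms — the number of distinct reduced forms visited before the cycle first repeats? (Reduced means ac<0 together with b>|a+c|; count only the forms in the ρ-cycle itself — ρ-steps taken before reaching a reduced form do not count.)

D = 396, ⌊√D⌋ = 19
descent: ρ → (-9,18,2)  [lands on river]
river: ρ → (2,18,-9)
ρ-cycle length = 2 (tail of 1 descent step not counted)

2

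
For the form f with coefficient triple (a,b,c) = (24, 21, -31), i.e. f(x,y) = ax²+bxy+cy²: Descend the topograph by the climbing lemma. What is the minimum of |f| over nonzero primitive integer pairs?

river: ρ → (-31,41,14)
river: ρ → (14,43,-28)
river: ρ → (-28,13,29)
river: ρ → (29,45,-12)
river: ρ → (-12,51,17)
river: ρ → (17,51,-12)
river: ρ → (-12,45,29)
river: ρ → (29,13,-28)
river: ρ → (-28,43,14)
river: ρ → (14,41,-31)
river: ρ → (-31,21,24)
river: ρ → (24,27,-28)
river: ρ → (-28,29,23)
river: ρ → (23,17,-34)
river: ρ → (-34,51,6)
river: ρ → (6,57,-7)
river: ρ → (-7,55,14)
river: ρ → (14,57,-3)
river: ρ → (-3,57,14)
river: ρ → (14,55,-7)
river: ρ → (-7,57,6)
river: ρ → (6,51,-34)
river: ρ → (-34,17,23)
river: ρ → (23,29,-28)
river: ρ → (-28,27,24)
river: ρ → (24,21,-31)
closes: descent 0, river 26
min |a| on river = 3

3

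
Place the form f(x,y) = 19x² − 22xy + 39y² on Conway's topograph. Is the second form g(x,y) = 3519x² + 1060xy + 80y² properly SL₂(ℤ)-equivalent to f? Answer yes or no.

D₁ = -2480, D₂ = -2480
f: translate: b→16 (≡-22 mod 38), so (19,-22,39)→(19,16,36)
f: reduced (well bottom): (19,16,36) with a≤c, −a<b≤a
g: flip: (3519,1060,80)→(80,-1060,3519)
g: translate: b→60 (≡-1060 mod 160), so (80,-1060,3519)→(80,60,19)
g: flip: (80,60,19)→(19,-60,80)
g: translate: b→16 (≡-60 mod 38), so (19,-60,80)→(19,16,36)
g: reduced (well bottom): (19,16,36) with a≤c, −a<b≤a
reduced forms (19, 16, 36) vs (19, 16, 36) ⇒ equivalent

yes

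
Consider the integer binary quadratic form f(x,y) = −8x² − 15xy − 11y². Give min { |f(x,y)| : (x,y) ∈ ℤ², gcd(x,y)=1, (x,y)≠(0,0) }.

translate: b→-1 (≡15 mod 16), so (8,15,11)→(8,-1,4)
flip: (8,-1,4)→(4,1,8)
reduced (well bottom): (4,1,8) with a≤c, −a<b≤a
well minimum |f| = |-4| = 4 (negative-definite)

4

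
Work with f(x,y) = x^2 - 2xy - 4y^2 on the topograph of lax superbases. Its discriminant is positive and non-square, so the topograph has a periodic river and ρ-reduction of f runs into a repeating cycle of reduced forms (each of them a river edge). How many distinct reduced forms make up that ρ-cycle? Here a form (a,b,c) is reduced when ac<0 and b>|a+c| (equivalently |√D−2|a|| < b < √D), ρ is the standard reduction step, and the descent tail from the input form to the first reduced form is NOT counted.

D = 20, ⌊√D⌋ = 4
descent: ρ → (-4,2,1)
descent: ρ → (1,4,-1)  [lands on river]
river: ρ → (-1,4,1)
ρ-cycle length = 2 (tail of 2 descent steps not counted)

2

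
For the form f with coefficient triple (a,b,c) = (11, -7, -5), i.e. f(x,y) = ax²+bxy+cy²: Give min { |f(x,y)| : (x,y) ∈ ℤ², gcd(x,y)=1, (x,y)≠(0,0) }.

descent: ρ → (-5,7,11)  [lands on river]
river: ρ → (11,15,-1)
river: ρ → (-1,15,11)
river: ρ → (11,7,-5)
river: ρ → (-5,13,5)
river: ρ → (5,7,-11)
river: ρ → (-11,15,1)
river: ρ → (1,15,-11)
river: ρ → (-11,7,5)
river: ρ → (5,13,-5)
closes: descent 1, river 10
min |a| on river = 1

1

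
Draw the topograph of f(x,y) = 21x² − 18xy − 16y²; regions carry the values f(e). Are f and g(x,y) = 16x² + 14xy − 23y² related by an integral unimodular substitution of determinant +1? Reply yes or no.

D₁ = 1668, D₂ = 1668
river cycle of f (length 18): (-16, 18, 21), (21, 24, -13), (-13, 28, 17), (17, 40, -1), (-1, 40, 17), (17, 28, -13), (-13, 24, 21), (21, 18, -16), (-16, 14, 23), (23, 32, -7), … (8 more)
river cycle of g (length 18): (-23, 32, 7), (7, 38, -8), (-8, 26, 31), (31, 36, -3), (-3, 36, 31), (31, 26, -8), (-8, 38, 7), (7, 32, -23), (-23, 14, 16), (16, 18, -21), … (8 more)
cycles differ ⇒ inequivalent

no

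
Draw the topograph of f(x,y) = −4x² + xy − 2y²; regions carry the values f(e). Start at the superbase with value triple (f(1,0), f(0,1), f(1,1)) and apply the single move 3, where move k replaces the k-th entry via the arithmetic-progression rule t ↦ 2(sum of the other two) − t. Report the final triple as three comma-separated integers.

start (-4,-2,-5) = (f(1,0),f(0,1),f(1,1))
replace slot 3: 2·((-4)+(-2)) − (-5) = -7 → (-4,-2,-7)

-4,-2,-7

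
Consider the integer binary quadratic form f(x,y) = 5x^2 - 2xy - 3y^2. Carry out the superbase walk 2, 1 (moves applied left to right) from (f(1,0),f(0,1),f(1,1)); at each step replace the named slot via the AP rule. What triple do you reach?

start (5,-3,0) = (f(1,0),f(0,1),f(1,1))
replace slot 2: 2·(5+0) − (-3) = 13 → (5,13,0)
replace slot 1: 2·(13+0) − 5 = 21 → (21,13,0)

21,13,0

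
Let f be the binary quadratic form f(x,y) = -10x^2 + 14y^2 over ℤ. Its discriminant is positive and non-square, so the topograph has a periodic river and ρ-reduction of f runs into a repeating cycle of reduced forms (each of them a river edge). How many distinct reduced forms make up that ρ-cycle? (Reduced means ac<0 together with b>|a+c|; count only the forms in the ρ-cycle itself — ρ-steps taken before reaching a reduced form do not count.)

D = 560, ⌊√D⌋ = 23
descent: ρ → (14,0,-10)
descent: ρ → (-10,20,4)  [lands on river]
river: ρ → (4,20,-10)
ρ-cycle length = 2 (tail of 2 descent steps not counted)

2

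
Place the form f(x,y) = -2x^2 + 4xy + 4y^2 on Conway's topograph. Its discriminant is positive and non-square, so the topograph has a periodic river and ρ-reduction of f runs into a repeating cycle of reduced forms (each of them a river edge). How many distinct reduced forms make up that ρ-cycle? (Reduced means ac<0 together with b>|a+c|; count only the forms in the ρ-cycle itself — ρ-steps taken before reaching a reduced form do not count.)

D = 48, ⌊√D⌋ = 6
river: ρ → (4,4,-2)
river: ρ → (-2,4,4)
ρ-cycle length = 2 (tail of 0 descent steps not counted)

2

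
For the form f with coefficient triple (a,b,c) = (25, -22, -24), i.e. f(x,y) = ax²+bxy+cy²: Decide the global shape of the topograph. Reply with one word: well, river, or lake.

D = b²−4ac = (-22)² − 4·25·(-24) = 2884
D > 0 non-square ⇒ indefinite ⇒ periodic river

river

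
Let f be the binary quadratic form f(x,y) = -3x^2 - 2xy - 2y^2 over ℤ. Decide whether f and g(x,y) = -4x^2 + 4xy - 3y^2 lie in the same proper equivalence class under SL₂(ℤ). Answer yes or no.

D₁ = -20, D₂ = -32
discriminants differ ⇒ not SL₂(ℤ)-equivalent

no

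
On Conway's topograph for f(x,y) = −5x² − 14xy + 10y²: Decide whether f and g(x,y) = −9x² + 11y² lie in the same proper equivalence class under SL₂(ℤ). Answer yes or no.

D₁ = 396, D₂ = 396
river cycle of f (length 4): (10, 14, -5), (-5, 16, 7), (7, 12, -9), (-9, 6, 10)
river cycle of g (length 2): (-9, 18, 2), (2, 18, -9)
cycles differ ⇒ inequivalent

no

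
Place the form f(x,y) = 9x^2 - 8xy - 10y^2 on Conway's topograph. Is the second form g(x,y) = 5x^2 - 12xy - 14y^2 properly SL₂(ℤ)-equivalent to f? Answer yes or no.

D₁ = 424, D₂ = 424
river cycle of f (length 18): (-10, 8, 9), (9, 10, -9), (-9, 8, 10), (10, 12, -7), (-7, 16, 6), (6, 20, -1), (-1, 20, 6), (6, 16, -7), (-7, 12, 10), (10, 8, -9), … (8 more)
river cycle of g (length 14): (-14, 12, 5), (5, 18, -5), (-5, 12, 14), (14, 16, -3), (-3, 20, 2), (2, 20, -3), (-3, 16, 14), (14, 12, -5), (-5, 18, 5), (5, 12, -14), … (4 more)
cycles differ ⇒ inequivalent

no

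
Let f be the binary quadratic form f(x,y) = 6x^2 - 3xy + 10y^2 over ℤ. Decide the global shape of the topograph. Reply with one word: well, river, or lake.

D = b²−4ac = (-3)² − 4·6·10 = -231
D < 0 ⇒ definite ⇒ every region one sign ⇒ single well

well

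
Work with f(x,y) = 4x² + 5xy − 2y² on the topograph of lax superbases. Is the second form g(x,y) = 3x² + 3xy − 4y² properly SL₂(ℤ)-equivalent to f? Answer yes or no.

D₁ = 57, D₂ = 57
river cycle of f (length 6): (-2, 7, 1), (1, 7, -2), (-2, 5, 4), (4, 3, -3), (-3, 3, 4), (4, 5, -2)
river cycle of g (length 6): (-4, 5, 2), (2, 7, -1), (-1, 7, 2), (2, 5, -4), (-4, 3, 3), (3, 3, -4)
cycles differ ⇒ inequivalent

no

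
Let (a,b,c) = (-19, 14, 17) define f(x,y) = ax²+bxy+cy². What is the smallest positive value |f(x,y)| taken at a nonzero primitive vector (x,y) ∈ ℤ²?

river: ρ → (17,20,-16)
river: ρ → (-16,12,21)
river: ρ → (21,30,-7)
river: ρ → (-7,26,29)
river: ρ → (29,32,-4)
river: ρ → (-4,32,29)
river: ρ → (29,26,-7)
river: ρ → (-7,30,21)
river: ρ → (21,12,-16)
river: ρ → (-16,20,17)
river: ρ → (17,14,-19)
river: ρ → (-19,24,12)
river: ρ → (12,24,-19)
river: ρ → (-19,14,17)
closes: descent 0, river 14
min |a| on river = 4

4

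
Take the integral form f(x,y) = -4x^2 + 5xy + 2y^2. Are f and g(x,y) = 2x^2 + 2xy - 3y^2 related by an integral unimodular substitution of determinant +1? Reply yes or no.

D₁ = 57, D₂ = 28
discriminants differ ⇒ not SL₂(ℤ)-equivalent

no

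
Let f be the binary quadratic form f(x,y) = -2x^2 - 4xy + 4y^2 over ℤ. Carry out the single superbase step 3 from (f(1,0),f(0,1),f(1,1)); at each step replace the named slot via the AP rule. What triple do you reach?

start (-2,4,-2) = (f(1,0),f(0,1),f(1,1))
replace slot 3: 2·((-2)+4) − (-2) = 6 → (-2,4,6)

-2,4,6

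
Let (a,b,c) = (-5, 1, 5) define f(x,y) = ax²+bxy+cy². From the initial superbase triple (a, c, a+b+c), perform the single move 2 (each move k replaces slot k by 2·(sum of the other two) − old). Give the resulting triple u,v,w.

start (-5,5,1) = (f(1,0),f(0,1),f(1,1))
replace slot 2: 2·((-5)+1) − 5 = -13 → (-5,-13,1)

-5,-13,1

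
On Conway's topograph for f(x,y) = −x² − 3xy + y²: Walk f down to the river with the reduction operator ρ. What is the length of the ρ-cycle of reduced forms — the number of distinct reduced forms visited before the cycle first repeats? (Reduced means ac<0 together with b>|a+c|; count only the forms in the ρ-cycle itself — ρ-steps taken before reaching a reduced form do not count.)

D = 13, ⌊√D⌋ = 3
descent: ρ → (1,3,-1)  [lands on river]
river: ρ → (-1,3,1)
ρ-cycle length = 2 (tail of 1 descent step not counted)

2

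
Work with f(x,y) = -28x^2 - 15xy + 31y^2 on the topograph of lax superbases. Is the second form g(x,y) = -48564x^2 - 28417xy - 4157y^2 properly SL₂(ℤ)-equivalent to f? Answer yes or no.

D₁ = 3697, D₂ = 3697
river cycle of f (length 158): (31, 15, -28), (-28, 41, 18), (18, 31, -38), (-38, 45, 11), (11, 43, -42), (-42, 41, 12), (12, 55, -14), (-14, 57, 8), (8, 55, -21), (-21, 29, 34), … (148 more)
river cycle of g (length 158): (-12, 47, 31), (31, 15, -28), (-28, 41, 18), (18, 31, -38), (-38, 45, 11), (11, 43, -42), (-42, 41, 12), (12, 55, -14), (-14, 57, 8), (8, 55, -21), … (148 more)
cycles coincide ⇒ equivalent

yes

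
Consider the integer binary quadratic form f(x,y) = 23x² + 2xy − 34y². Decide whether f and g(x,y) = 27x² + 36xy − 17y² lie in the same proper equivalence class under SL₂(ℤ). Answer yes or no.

D₁ = 3132, D₂ = 3132
river cycle of f (length 4): (23, 48, -9), (-9, 42, 38), (38, 34, -13), (-13, 44, 23)
river cycle of g (length 6): (-17, 32, 31), (31, 30, -18), (-18, 42, 19), (19, 34, -26), (-26, 18, 27), (27, 36, -17)
cycles differ ⇒ inequivalent

no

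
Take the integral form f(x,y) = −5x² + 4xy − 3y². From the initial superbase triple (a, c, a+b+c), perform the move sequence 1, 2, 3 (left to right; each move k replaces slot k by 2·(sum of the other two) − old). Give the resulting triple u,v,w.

start (-5,-3,-4) = (f(1,0),f(0,1),f(1,1))
replace slot 1: 2·((-3)+(-4)) − (-5) = -9 → (-9,-3,-4)
replace slot 2: 2·((-9)+(-4)) − (-3) = -23 → (-9,-23,-4)
replace slot 3: 2·((-9)+(-23)) − (-4) = -60 → (-9,-23,-60)

-9,-23,-60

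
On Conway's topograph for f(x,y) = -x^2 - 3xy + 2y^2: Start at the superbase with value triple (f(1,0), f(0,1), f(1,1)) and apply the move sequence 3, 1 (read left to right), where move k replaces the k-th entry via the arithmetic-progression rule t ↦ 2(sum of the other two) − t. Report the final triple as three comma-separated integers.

start (-1,2,-2) = (f(1,0),f(0,1),f(1,1))
replace slot 3: 2·((-1)+2) − (-2) = 4 → (-1,2,4)
replace slot 1: 2·(2+4) − (-1) = 13 → (13,2,4)

13,2,4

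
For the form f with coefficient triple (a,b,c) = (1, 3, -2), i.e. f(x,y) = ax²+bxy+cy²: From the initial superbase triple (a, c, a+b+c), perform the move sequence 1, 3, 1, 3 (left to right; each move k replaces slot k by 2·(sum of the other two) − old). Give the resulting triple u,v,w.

start (1,-2,2) = (f(1,0),f(0,1),f(1,1))
replace slot 1: 2·((-2)+2) − 1 = -1 → (-1,-2,2)
replace slot 3: 2·((-1)+(-2)) − 2 = -8 → (-1,-2,-8)
replace slot 1: 2·((-2)+(-8)) − (-1) = -19 → (-19,-2,-8)
replace slot 3: 2·((-19)+(-2)) − (-8) = -34 → (-19,-2,-34)

-19,-2,-34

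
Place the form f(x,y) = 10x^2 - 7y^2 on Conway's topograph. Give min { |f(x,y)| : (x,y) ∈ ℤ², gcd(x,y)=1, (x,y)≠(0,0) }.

descent: ρ → (-7,14,3)  [lands on river]
river: ρ → (3,16,-2)
river: ρ → (-2,16,3)
river: ρ → (3,14,-7)
closes: descent 1, river 4
min |a| on river = 2

2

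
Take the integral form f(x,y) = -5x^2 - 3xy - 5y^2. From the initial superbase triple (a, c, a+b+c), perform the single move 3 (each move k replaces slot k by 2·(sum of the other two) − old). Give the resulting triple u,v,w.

start (-5,-5,-13) = (f(1,0),f(0,1),f(1,1))
replace slot 3: 2·((-5)+(-5)) − (-13) = -7 → (-5,-5,-7)

-5,-5,-7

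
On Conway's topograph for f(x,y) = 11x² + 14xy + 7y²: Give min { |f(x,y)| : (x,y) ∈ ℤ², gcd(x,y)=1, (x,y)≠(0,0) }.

translate: b→-8 (≡14 mod 22), so (11,14,7)→(11,-8,4)
flip: (11,-8,4)→(4,8,11)
translate: b→0 (≡8 mod 8), so (4,8,11)→(4,0,7)
reduced (well bottom): (4,0,7) with a≤c, −a<b≤a
well minimum = a = 4

4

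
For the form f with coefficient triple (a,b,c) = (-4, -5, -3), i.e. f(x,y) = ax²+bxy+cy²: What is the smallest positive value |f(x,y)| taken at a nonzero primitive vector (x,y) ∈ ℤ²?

translate: b→-3 (≡5 mod 8), so (4,5,3)→(4,-3,2)
flip: (4,-3,2)→(2,3,4)
translate: b→-1 (≡3 mod 4), so (2,3,4)→(2,-1,3)
reduced (well bottom): (2,-1,3) with a≤c, −a<b≤a
well minimum |f| = |-2| = 2 (negative-definite)

2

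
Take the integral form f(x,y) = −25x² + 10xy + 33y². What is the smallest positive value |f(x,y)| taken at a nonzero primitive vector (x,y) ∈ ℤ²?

river: ρ → (33,56,-2)
river: ρ → (-2,56,33)
river: ρ → (33,10,-25)
river: ρ → (-25,40,18)
river: ρ → (18,32,-33)
river: ρ → (-33,34,17)
river: ρ → (17,34,-33)
river: ρ → (-33,32,18)
river: ρ → (18,40,-25)
river: ρ → (-25,10,33)
closes: descent 0, river 10
min |a| on river = 2

2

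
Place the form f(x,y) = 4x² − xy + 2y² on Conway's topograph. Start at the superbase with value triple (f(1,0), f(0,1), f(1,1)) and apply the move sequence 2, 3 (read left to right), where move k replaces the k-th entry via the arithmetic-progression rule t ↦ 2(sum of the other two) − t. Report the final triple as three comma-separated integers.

start (4,2,5) = (f(1,0),f(0,1),f(1,1))
replace slot 2: 2·(4+5) − 2 = 16 → (4,16,5)
replace slot 3: 2·(4+16) − 5 = 35 → (4,16,35)

4,16,35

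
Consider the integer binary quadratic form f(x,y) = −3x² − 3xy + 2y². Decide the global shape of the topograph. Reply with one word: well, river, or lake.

D = b²−4ac = (-3)² − 4·(-3)·2 = 33
D > 0 non-square ⇒ indefinite ⇒ periodic river

river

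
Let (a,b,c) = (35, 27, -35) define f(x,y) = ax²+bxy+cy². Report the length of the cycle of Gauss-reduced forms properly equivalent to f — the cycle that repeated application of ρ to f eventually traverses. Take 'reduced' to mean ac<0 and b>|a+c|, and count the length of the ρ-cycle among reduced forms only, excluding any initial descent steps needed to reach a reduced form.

D = 5629, ⌊√D⌋ = 75
river: ρ → (-35,43,27)
river: ρ → (27,65,-13)
river: ρ → (-13,65,27)
river: ρ → (27,43,-35)
river: ρ → (-35,27,35)
river: ρ → (35,43,-27)
river: ρ → (-27,65,13)
river: ρ → (13,65,-27)
river: ρ → (-27,43,35)
river: ρ → (35,27,-35)
ρ-cycle length = 10 (tail of 0 descent steps not counted)

10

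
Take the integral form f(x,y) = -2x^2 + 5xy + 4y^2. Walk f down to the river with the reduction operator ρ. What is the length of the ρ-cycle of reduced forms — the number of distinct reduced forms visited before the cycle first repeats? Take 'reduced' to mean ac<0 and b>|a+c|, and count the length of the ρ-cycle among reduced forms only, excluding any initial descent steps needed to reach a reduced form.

D = 57, ⌊√D⌋ = 7
river: ρ → (4,3,-3)
river: ρ → (-3,3,4)
river: ρ → (4,5,-2)
river: ρ → (-2,7,1)
river: ρ → (1,7,-2)
river: ρ → (-2,5,4)
ρ-cycle length = 6 (tail of 0 descent steps not counted)

6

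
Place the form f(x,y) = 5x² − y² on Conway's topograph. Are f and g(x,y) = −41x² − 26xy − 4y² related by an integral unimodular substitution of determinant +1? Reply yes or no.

D₁ = 20, D₂ = 20
river cycle of f (length 2): (-1, 4, 1), (1, 4, -1)
river cycle of g (length 2): (1, 4, -1), (-1, 4, 1)
cycles coincide ⇒ equivalent

yes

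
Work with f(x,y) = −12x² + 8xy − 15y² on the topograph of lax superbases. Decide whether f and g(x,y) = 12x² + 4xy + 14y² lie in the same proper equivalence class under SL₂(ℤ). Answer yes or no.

D₁ = -656, D₂ = -656
f is negative-definite; reduce −f:
−f: reduced (well bottom): (12,-8,15) with a≤c, −a<b≤a
flip sign back: reduced form of f is (-12,8,-15)
g: reduced (well bottom): (12,4,14) with a≤c, −a<b≤a
reduced forms (-12, 8, -15) vs (12, 4, 14) ⇒ inequivalent

no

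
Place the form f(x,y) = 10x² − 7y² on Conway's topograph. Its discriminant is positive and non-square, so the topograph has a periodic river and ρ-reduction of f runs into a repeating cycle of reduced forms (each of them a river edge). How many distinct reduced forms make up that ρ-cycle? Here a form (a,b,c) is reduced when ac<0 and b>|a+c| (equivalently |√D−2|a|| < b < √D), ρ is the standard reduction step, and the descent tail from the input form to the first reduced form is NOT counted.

D = 280, ⌊√D⌋ = 16
descent: ρ → (-7,14,3)  [lands on river]
river: ρ → (3,16,-2)
river: ρ → (-2,16,3)
river: ρ → (3,14,-7)
ρ-cycle length = 4 (tail of 1 descent step not counted)

4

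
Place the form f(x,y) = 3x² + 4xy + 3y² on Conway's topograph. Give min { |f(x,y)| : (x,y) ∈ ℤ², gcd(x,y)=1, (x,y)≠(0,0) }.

translate: b→-2 (≡4 mod 6), so (3,4,3)→(3,-2,2)
flip: (3,-2,2)→(2,2,3)
reduced (well bottom): (2,2,3) with a≤c, −a<b≤a
well minimum = a = 2

2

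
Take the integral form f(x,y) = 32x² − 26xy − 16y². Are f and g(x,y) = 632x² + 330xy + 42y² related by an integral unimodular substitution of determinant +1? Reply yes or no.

D₁ = 2724, D₂ = 2724
river cycle of f (length 32): (-16, 26, 32), (32, 38, -10), (-10, 42, 24), (24, 6, -28), (-28, 50, 2), (2, 50, -28), (-28, 6, 24), (24, 42, -10), (-10, 38, 32), (32, 26, -16), … (22 more)
river cycle of g (length 32): (-16, 26, 32), (32, 38, -10), (-10, 42, 24), (24, 6, -28), (-28, 50, 2), (2, 50, -28), (-28, 6, 24), (24, 42, -10), (-10, 38, 32), (32, 26, -16), … (22 more)
cycles coincide ⇒ equivalent

yes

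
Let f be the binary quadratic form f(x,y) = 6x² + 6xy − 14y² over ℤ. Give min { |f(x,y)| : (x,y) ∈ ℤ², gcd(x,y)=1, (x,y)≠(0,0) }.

descent: ρ → (-14,-6,6)
descent: ρ → (6,18,-2)  [lands on river]
river: ρ → (-2,18,6)
closes: descent 2, river 2
min |a| on river = 2

2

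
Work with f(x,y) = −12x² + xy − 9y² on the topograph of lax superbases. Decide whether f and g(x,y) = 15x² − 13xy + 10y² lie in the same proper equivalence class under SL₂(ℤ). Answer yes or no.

D₁ = -431, D₂ = -431
f is negative-definite; reduce −f:
−f: flip: (12,-1,9)→(9,1,12)
−f: reduced (well bottom): (9,1,12) with a≤c, −a<b≤a
flip sign back: reduced form of f is (-9,-1,-12)
g: flip: (15,-13,10)→(10,13,15)
g: translate: b→-7 (≡13 mod 20), so (10,13,15)→(10,-7,12)
g: reduced (well bottom): (10,-7,12) with a≤c, −a<b≤a
reduced forms (-9, -1, -12) vs (10, -7, 12) ⇒ inequivalent

no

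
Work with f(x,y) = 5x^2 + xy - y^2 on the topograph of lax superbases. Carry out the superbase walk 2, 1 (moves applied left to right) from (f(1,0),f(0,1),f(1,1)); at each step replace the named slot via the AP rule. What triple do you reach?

start (5,-1,5) = (f(1,0),f(0,1),f(1,1))
replace slot 2: 2·(5+5) − (-1) = 21 → (5,21,5)
replace slot 1: 2·(21+5) − 5 = 47 → (47,21,5)

47,21,5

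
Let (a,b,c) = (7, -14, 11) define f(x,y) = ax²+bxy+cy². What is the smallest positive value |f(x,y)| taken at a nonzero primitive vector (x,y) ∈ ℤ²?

translate: b→0 (≡-14 mod 14), so (7,-14,11)→(7,0,4)
flip: (7,0,4)→(4,0,7)
reduced (well bottom): (4,0,7) with a≤c, −a<b≤a
well minimum = a = 4

4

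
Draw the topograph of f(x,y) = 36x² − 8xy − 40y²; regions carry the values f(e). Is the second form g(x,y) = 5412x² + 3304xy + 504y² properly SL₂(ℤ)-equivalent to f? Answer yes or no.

D₁ = 5824, D₂ = 5824
river cycle of f (length 8): (-40, 8, 36), (36, 64, -12), (-12, 56, 56), (56, 56, -12), (-12, 64, 36), (36, 8, -40), (-40, 72, 4), (4, 72, -40)
river cycle of g (length 8): (36, 64, -12), (-12, 56, 56), (56, 56, -12), (-12, 64, 36), (36, 8, -40), (-40, 72, 4), (4, 72, -40), (-40, 8, 36)
cycles coincide ⇒ equivalent

yes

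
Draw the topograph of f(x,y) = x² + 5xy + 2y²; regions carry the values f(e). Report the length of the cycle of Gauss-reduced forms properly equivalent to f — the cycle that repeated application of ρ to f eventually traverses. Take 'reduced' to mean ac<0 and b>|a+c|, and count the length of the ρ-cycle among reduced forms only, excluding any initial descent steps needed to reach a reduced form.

D = 17, ⌊√D⌋ = 4
descent: ρ → (2,3,-1)  [lands on river]
river: ρ → (-1,3,2)
river: ρ → (2,1,-2)
river: ρ → (-2,3,1)
river: ρ → (1,3,-2)
river: ρ → (-2,1,2)
ρ-cycle length = 6 (tail of 1 descent step not counted)

6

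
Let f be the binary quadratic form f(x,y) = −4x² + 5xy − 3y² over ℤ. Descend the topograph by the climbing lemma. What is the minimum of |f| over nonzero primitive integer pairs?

translate: b→3 (≡-5 mod 8), so (4,-5,3)→(4,3,2)
flip: (4,3,2)→(2,-3,4)
translate: b→1 (≡-3 mod 4), so (2,-3,4)→(2,1,3)
reduced (well bottom): (2,1,3) with a≤c, −a<b≤a
well minimum |f| = |-2| = 2 (negative-definite)

2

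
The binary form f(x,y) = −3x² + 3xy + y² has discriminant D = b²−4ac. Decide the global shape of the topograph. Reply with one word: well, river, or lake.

D = b²−4ac = 3² − 4·(-3)·1 = 21
D > 0 non-square ⇒ indefinite ⇒ periodic river

river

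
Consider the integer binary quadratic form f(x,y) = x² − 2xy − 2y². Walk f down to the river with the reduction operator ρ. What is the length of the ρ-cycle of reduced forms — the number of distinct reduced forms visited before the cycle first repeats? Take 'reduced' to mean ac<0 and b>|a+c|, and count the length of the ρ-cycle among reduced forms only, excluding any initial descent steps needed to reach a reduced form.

D = 12, ⌊√D⌋ = 3
descent: ρ → (-2,2,1)  [lands on river]
river: ρ → (1,2,-2)
ρ-cycle length = 2 (tail of 1 descent step not counted)

2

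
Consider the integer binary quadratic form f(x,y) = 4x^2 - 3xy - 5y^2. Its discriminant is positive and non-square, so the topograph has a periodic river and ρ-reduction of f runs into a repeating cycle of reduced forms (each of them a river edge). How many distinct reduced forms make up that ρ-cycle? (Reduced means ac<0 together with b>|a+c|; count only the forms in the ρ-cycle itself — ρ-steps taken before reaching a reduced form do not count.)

D = 89, ⌊√D⌋ = 9
descent: ρ → (-5,3,4)  [lands on river]
river: ρ → (4,5,-4)
river: ρ → (-4,3,5)
river: ρ → (5,7,-2)
river: ρ → (-2,9,1)
river: ρ → (1,9,-2)
river: ρ → (-2,7,5)
river: ρ → (5,3,-4)
river: ρ → (-4,5,4)
river: ρ → (4,3,-5)
river: ρ → (-5,7,2)
river: ρ → (2,9,-1)
river: ρ → (-1,9,2)
river: ρ → (2,7,-5)
ρ-cycle length = 14 (tail of 1 descent step not counted)

14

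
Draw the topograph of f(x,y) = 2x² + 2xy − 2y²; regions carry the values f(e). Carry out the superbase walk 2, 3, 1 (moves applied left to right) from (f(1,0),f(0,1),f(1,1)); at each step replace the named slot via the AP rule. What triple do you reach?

start (2,-2,2) = (f(1,0),f(0,1),f(1,1))
replace slot 2: 2·(2+2) − (-2) = 10 → (2,10,2)
replace slot 3: 2·(2+10) − 2 = 22 → (2,10,22)
replace slot 1: 2·(10+22) − 2 = 62 → (62,10,22)

62,10,22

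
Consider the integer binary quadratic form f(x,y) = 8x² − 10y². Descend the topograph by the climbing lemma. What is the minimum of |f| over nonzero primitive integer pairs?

descent: ρ → (-10,0,8)
descent: ρ → (8,16,-2)  [lands on river]
river: ρ → (-2,16,8)
closes: descent 2, river 2
min |a| on river = 2

2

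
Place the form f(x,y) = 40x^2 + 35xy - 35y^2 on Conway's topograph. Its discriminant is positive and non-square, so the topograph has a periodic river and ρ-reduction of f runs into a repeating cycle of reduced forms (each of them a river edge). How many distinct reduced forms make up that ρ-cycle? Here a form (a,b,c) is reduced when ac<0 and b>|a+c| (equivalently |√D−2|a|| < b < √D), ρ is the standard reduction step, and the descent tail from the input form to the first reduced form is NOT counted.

D = 6825, ⌊√D⌋ = 82
river: ρ → (-35,35,40)
river: ρ → (40,45,-30)
river: ρ → (-30,75,10)
river: ρ → (10,65,-65)
river: ρ → (-65,65,10)
river: ρ → (10,75,-30)
river: ρ → (-30,45,40)
river: ρ → (40,35,-35)
ρ-cycle length = 8 (tail of 0 descent steps not counted)

8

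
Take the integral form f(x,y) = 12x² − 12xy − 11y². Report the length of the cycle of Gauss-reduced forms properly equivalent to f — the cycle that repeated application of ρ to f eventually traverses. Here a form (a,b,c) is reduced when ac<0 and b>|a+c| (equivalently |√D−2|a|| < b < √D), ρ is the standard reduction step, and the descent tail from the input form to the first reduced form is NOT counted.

D = 672, ⌊√D⌋ = 25
descent: ρ → (-11,12,12)  [lands on river]
river: ρ → (12,12,-11)
river: ρ → (-11,10,13)
river: ρ → (13,16,-8)
river: ρ → (-8,16,13)
river: ρ → (13,10,-11)
ρ-cycle length = 6 (tail of 1 descent step not counted)

6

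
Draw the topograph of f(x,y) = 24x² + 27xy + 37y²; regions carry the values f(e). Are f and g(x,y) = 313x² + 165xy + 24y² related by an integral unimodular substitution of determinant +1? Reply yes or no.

D₁ = -2823, D₂ = -2823
f: translate: b→-21 (≡27 mod 48), so (24,27,37)→(24,-21,34)
f: reduced (well bottom): (24,-21,34) with a≤c, −a<b≤a
g: flip: (313,165,24)→(24,-165,313)
g: translate: b→-21 (≡-165 mod 48), so (24,-165,313)→(24,-21,34)
g: reduced (well bottom): (24,-21,34) with a≤c, −a<b≤a
reduced forms (24, -21, 34) vs (24, -21, 34) ⇒ equivalent

yes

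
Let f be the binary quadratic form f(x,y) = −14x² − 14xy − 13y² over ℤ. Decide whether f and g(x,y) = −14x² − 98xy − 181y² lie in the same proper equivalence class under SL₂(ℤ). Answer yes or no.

D₁ = -532, D₂ = -532
f is negative-definite; reduce −f:
−f: flip: (14,14,13)→(13,-14,14)
−f: translate: b→12 (≡-14 mod 26), so (13,-14,14)→(13,12,13)
−f: reduced (well bottom): (13,12,13) with a≤c, −a<b≤a
flip sign back: reduced form of f is (-13,-12,-13)
g is negative-definite; reduce −g:
−g: translate: b→14 (≡98 mod 28), so (14,98,181)→(14,14,13)
−g: flip: (14,14,13)→(13,-14,14)
−g: translate: b→12 (≡-14 mod 26), so (13,-14,14)→(13,12,13)
−g: reduced (well bottom): (13,12,13) with a≤c, −a<b≤a
flip sign back: reduced form of g is (-13,-12,-13)
reduced forms (-13, -12, -13) vs (-13, -12, -13) ⇒ equivalent

yes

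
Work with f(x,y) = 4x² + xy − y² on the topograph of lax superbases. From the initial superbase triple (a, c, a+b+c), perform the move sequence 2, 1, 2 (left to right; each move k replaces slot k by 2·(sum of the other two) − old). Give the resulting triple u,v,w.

start (4,-1,4) = (f(1,0),f(0,1),f(1,1))
replace slot 2: 2·(4+4) − (-1) = 17 → (4,17,4)
replace slot 1: 2·(17+4) − 4 = 38 → (38,17,4)
replace slot 2: 2·(38+4) − 17 = 67 → (38,67,4)

38,67,4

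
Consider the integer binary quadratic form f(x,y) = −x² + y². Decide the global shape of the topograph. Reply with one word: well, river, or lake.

D = b²−4ac = 0² − 4·(-1)·1 = 4
D = 2² is a perfect square ⇒ form factors over ℤ ⇒ lakes

lake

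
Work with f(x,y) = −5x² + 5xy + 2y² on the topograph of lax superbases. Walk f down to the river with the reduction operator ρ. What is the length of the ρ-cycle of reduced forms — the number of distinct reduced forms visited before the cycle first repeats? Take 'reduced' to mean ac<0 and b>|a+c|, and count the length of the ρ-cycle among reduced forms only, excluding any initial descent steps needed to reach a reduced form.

D = 65, ⌊√D⌋ = 8
river: ρ → (2,7,-2)
river: ρ → (-2,5,5)
river: ρ → (5,5,-2)
river: ρ → (-2,7,2)
river: ρ → (2,5,-5)
river: ρ → (-5,5,2)
ρ-cycle length = 6 (tail of 0 descent steps not counted)

6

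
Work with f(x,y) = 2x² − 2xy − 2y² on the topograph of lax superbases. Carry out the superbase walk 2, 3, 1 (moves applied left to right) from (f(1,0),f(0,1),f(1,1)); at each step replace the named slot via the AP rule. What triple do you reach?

start (2,-2,-2) = (f(1,0),f(0,1),f(1,1))
replace slot 2: 2·(2+(-2)) − (-2) = 2 → (2,2,-2)
replace slot 3: 2·(2+2) − (-2) = 10 → (2,2,10)
replace slot 1: 2·(2+10) − 2 = 22 → (22,2,10)

22,2,10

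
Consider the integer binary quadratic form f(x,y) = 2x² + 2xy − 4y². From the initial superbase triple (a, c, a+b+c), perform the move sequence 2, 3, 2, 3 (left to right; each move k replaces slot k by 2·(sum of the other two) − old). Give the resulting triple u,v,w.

start (2,-4,0) = (f(1,0),f(0,1),f(1,1))
replace slot 2: 2·(2+0) − (-4) = 8 → (2,8,0)
replace slot 3: 2·(2+8) − 0 = 20 → (2,8,20)
replace slot 2: 2·(2+20) − 8 = 36 → (2,36,20)
replace slot 3: 2·(2+36) − 20 = 56 → (2,36,56)

2,36,56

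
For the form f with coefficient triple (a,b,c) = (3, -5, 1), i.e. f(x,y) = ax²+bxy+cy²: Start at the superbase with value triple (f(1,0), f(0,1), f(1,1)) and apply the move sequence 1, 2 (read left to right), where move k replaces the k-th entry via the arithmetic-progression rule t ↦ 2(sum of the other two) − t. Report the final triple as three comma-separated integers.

start (3,1,-1) = (f(1,0),f(0,1),f(1,1))
replace slot 1: 2·(1+(-1)) − 3 = -3 → (-3,1,-1)
replace slot 2: 2·((-3)+(-1)) − 1 = -9 → (-3,-9,-1)

-3,-9,-1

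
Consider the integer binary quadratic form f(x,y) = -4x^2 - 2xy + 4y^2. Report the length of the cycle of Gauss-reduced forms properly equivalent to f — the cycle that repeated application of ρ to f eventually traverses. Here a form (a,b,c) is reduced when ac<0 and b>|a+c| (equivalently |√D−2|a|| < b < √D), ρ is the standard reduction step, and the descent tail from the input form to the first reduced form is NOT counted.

D = 68, ⌊√D⌋ = 8
descent: ρ → (4,2,-4)  [lands on river]
river: ρ → (-4,6,2)
river: ρ → (2,6,-4)
river: ρ → (-4,2,4)
river: ρ → (4,6,-2)
river: ρ → (-2,6,4)
ρ-cycle length = 6 (tail of 1 descent step not counted)

6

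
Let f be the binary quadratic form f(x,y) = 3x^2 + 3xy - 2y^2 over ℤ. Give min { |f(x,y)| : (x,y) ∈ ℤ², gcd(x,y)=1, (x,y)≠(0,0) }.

river: ρ → (-2,5,1)
river: ρ → (1,5,-2)
river: ρ → (-2,3,3)
river: ρ → (3,3,-2)
closes: descent 0, river 4
min |a| on river = 1

1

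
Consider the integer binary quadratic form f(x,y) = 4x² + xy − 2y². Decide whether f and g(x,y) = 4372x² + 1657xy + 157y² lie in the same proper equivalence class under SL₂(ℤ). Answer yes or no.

D₁ = 33, D₂ = 33
river cycle of f (length 4): (-2, 3, 3), (3, 3, -2), (-2, 5, 1), (1, 5, -2)
river cycle of g (length 4): (1, 5, -2), (-2, 3, 3), (3, 3, -2), (-2, 5, 1)
cycles coincide ⇒ equivalent

yes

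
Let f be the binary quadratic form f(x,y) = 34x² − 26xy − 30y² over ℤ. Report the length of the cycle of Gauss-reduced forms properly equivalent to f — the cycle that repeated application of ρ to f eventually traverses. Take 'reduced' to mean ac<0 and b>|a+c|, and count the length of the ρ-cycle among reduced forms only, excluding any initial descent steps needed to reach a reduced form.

D = 4756, ⌊√D⌋ = 68
descent: ρ → (-30,26,34)  [lands on river]
river: ρ → (34,42,-22)
river: ρ → (-22,46,30)
river: ρ → (30,14,-38)
river: ρ → (-38,62,6)
river: ρ → (6,58,-58)
river: ρ → (-58,58,6)
river: ρ → (6,62,-38)
river: ρ → (-38,14,30)
river: ρ → (30,46,-22)
river: ρ → (-22,42,34)
river: ρ → (34,26,-30)
river: ρ → (-30,34,30)
river: ρ → (30,26,-34)
river: ρ → (-34,42,22)
river: ρ → (22,46,-30)
river: ρ → (-30,14,38)
river: ρ → (38,62,-6)
river: ρ → (-6,58,58)
river: ρ → (58,58,-6)
river: ρ → (-6,62,38)
river: ρ → (38,14,-30)
river: ρ → (-30,46,22)
river: ρ → (22,42,-34)
river: ρ → (-34,26,30)
river: ρ → (30,34,-30)
ρ-cycle length = 26 (tail of 1 descent step not counted)

26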